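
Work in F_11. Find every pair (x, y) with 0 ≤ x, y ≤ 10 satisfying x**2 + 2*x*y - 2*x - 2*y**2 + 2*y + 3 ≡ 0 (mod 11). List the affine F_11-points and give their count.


Affine F_11-points: {(2, 6), (2, 8), (4, 0), (4, 5), (6, 8), (6, 10), (9, 0), (9, 10), (10, 5), (10, 6)}; count = 10.

For each of the 121 pairs (x, y) ∈ F_11², evaluate f(x, y) mod 11. Record the zeros.
  x = 0: [0↦3, 1↦3, 2↦10, 3↦2, 4↦1, 5↦7, 6↦9, 7↦7, 8↦1, 9↦2, 10↦10]  zeros at y ∈ ∅
  x = 1: [0↦2, 1↦4, 2↦2, 3↦7, 4↦8, 5↦5, 6↦9, 7↦9, 8↦5, 9↦8, 10↦7]  zeros at y ∈ ∅
  x = 2: [0↦3, 1↦7, 2↦7, 3↦3, 4↦6, 5↦5, 6↦0, 7↦2, 8↦0, 9↦5, 10↦6]  zeros at y ∈ {6, 8}
  x = 3: [0↦6, 1↦1, 2↦3, 3↦1, 4↦6, 5↦7, 6↦4, 7↦8, 8↦8, 9↦4, 10↦7]  zeros at y ∈ ∅
  x = 4: [0↦0, 1↦8, 2↦1, 3↦1, 4↦8, 5↦0, 6↦10, 7↦5, 8↦7, 9↦5, 10↦10]  zeros at y ∈ {0, 5}
  x = 5: [0↦7, 1↦6, 2↦1, 3↦3, 4↦1, 5↦6, 6↦7, 7↦4, 8↦8, 9↦8, 10↦4]  zeros at y ∈ ∅
  x = 6: [0↦5, 1↦6, 2↦3, 3↦7, 4↦7, 5↦3, 6↦6, 7↦5, 8↦0, 9↦2, 10↦0]  zeros at y ∈ {8, 10}
  x = 7: [0↦5, 1↦8, 2↦7, 3↦2, 4↦4, 5↦2, 6↦7, 7↦8, 8↦5, 9↦9, 10↦9]  zeros at y ∈ ∅
  x = 8: [0↦7, 1↦1, 2↦2, 3↦10, 4↦3, 5↦3, 6↦10, 7↦2, 8↦1, 9↦7, 10↦9]  zeros at y ∈ ∅
  x = 9: [0↦0, 1↦7, 2↦10, 3↦9, 4↦4, 5↦6, 6↦4, 7↦9, 8↦10, 9↦7, 10↦0]  zeros at y ∈ {0, 10}
  x = 10: [0↦6, 1↦4, 2↦9, 3↦10, 4↦7, 5↦0, 6↦0, 7↦7, 8↦10, 9↦9, 10↦4]  zeros at y ∈ {5, 6}
Collecting zeros: affine points = {(2, 6), (2, 8), (4, 0), (4, 5), (6, 8), (6, 10), (9, 0), (9, 10), (10, 5), (10, 6)}.
Total count |C(F_11)_aff| = 10.


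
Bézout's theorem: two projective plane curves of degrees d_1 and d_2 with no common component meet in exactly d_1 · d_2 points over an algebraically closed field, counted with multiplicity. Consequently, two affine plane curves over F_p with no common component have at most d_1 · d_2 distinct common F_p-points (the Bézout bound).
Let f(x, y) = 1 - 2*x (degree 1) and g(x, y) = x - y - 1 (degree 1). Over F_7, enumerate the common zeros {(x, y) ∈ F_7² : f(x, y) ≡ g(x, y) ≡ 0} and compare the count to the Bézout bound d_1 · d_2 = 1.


Common zeros: {(4, 3)}; count = 1; Bézout bound = 1.

deg(f) = 1, deg(g) = 1, so Bézout bound = 1.
Scan x ∈ F_7. For each x, list the y ∈ F_7 with f(x, y) ≡ 0 and those with g(x, y) ≡ 0 (mod 7); the common zeros in that column are the intersection.
  x = 0: f ≡ 0 at y ∈ ∅; g ≡ 0 at y ∈ {6}; common: ∅.
  x = 1: f ≡ 0 at y ∈ ∅; g ≡ 0 at y ∈ {0}; common: ∅.
  x = 2: f ≡ 0 at y ∈ ∅; g ≡ 0 at y ∈ {1}; common: ∅.
  x = 3: f ≡ 0 at y ∈ ∅; g ≡ 0 at y ∈ {2}; common: ∅.
  x = 4: f ≡ 0 at y ∈ {0, 1, 2, 3, 4, 5, 6}; g ≡ 0 at y ∈ {3}; common: {3}.
  x = 5: f ≡ 0 at y ∈ ∅; g ≡ 0 at y ∈ {4}; common: ∅.
  x = 6: f ≡ 0 at y ∈ ∅; g ≡ 0 at y ∈ {5}; common: ∅.
Collecting: common zeros = {(4, 3)}, so the count is 1.
Comparison with the Bézout bound: 1 ≤ 1 = deg(f)·deg(g), as expected for curves with no common component (the bound is attained).


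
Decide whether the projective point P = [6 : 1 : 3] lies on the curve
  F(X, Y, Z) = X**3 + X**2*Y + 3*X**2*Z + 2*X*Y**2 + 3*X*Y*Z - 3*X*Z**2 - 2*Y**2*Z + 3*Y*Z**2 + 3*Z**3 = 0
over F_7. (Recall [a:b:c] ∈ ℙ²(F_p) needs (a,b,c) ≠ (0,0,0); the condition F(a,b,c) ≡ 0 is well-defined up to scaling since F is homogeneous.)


F(6,1,3) ≡ 1 (mod 7); P is NOT on the curve.

Evaluate F(6, 1, 3) term-by-term (mod 7).
  X**3 ↦ 1·216·1·1 = 216
  X**2*Y ↦ 1·36·1·1 = 36
  3*X**2*Z ↦ 3·36·1·3 = 324
  2*X*Y**2 ↦ 2·6·1·1 = 12
  3*X*Y*Z ↦ 3·6·1·3 = 54
  -3*X*Z**2 ↦ -3·6·1·9 = -162
  -2*Y**2*Z ↦ -2·1·1·3 = -6
  3*Y*Z**2 ↦ 3·1·1·9 = 27
  3*Z**3 ↦ 3·1·1·27 = 81
Sum: F(6, 1, 3) = (216) + (36) + (324) + (12) + (54) + (-162) + (-6) + (27) + (81) = 582.
Reducing mod 7: 582 ≡ 1 (mod 7).
Since F(a, b, c) ≡ 1 ≠ 0 (mod 7), P does NOT lie on the curve.


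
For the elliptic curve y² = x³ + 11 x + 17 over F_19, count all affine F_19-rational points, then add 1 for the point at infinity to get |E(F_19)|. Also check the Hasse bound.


Affine points = {(0, 6), (0, 13), (2, 3), (2, 16), (3, 1), (3, 18), (4, 7), (4, 12), (5, 8), (5, 11), (7, 0), (8, 3), (8, 16), (9, 3), (9, 16), (10, 5), (10, 14), (11, 5), (11, 14), (13, 1), (13, 18), (15, 2), (15, 17), (17, 5), (17, 14), (18, 9), (18, 10)}; affine count = 27; |E(F_19)| = 28.

Discriminant check: Δ ∝ 4a³ + 27b² = 4·11³ + 27·17² = 4·1331 + 27·289 ≡ 17 (mod 19). Nonzero ⇒ E is nonsingular.
For each x ∈ F_19, compute rhs = x³ + 11·x + 17 mod 19, then count y ∈ F_19 with y² ≡ rhs.
  x = 0: rhs = 17, matching y values: 6, 13 (2 points).
  x = 1: rhs = 10, matching y values: none (0 points).
  x = 2: rhs = 9, matching y values: 3, 16 (2 points).
  x = 3: rhs = 1, matching y values: 1, 18 (2 points).
  x = 4: rhs = 11, matching y values: 7, 12 (2 points).
  x = 5: rhs = 7, matching y values: 8, 11 (2 points).
  x = 6: rhs = 14, matching y values: none (0 points).
  x = 7: rhs = 0, matching y values: 0 (1 points).
  x = 8: rhs = 9, matching y values: 3, 16 (2 points).
  x = 9: rhs = 9, matching y values: 3, 16 (2 points).
  x = 10: rhs = 6, matching y values: 5, 14 (2 points).
  x = 11: rhs = 6, matching y values: 5, 14 (2 points).
  x = 12: rhs = 15, matching y values: none (0 points).
  x = 13: rhs = 1, matching y values: 1, 18 (2 points).
  x = 14: rhs = 8, matching y values: none (0 points).
  x = 15: rhs = 4, matching y values: 2, 17 (2 points).
  x = 16: rhs = 14, matching y values: none (0 points).
  x = 17: rhs = 6, matching y values: 5, 14 (2 points).
  x = 18: rhs = 5, matching y values: 9, 10 (2 points).
Total affine count: 27.
Full point count |E(F_19)| = 27 + 1 = 28.
Hasse bound: |28 − (19+1)| = |8| = 8 ≤ 2√19 ≈ 8.7178 ✓.


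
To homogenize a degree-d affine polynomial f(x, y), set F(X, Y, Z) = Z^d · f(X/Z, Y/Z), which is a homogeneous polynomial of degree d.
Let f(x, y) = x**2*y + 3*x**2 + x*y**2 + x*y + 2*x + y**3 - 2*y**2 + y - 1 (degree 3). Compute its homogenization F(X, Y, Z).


F(X, Y, Z) = X**2*Y + 3*X**2*Z + X*Y**2 + X*Y*Z + 2*X*Z**2 + Y**3 - 2*Y**2*Z + Y*Z**2 - Z**3

deg(f) = 3.
Substitute x = X/Z, y = Y/Z into f, then multiply by Z^3.
  monomial 1·x^2·y^1 ↦ 1·X^2·Y^1·Z^0.
  monomial 3·x^2·y^0 ↦ 3·X^2·Y^0·Z^1.
  monomial 1·x^1·y^2 ↦ 1·X^1·Y^2·Z^0.
  monomial 1·x^1·y^1 ↦ 1·X^1·Y^1·Z^1.
  monomial 2·x^1·y^0 ↦ 2·X^1·Y^0·Z^2.
  monomial 1·x^0·y^3 ↦ 1·X^0·Y^3·Z^0.
  monomial -2·x^0·y^2 ↦ -2·X^0·Y^2·Z^1.
  monomial 1·x^0·y^1 ↦ 1·X^0·Y^1·Z^2.
  monomial -1·x^0·y^0 ↦ -1·X^0·Y^0·Z^3.
Collecting: F(X, Y, Z) = X**2*Y + 3*X**2*Z + X*Y**2 + X*Y*Z + 2*X*Z**2 + Y**3 - 2*Y**2*Z + Y*Z**2 - Z**3.


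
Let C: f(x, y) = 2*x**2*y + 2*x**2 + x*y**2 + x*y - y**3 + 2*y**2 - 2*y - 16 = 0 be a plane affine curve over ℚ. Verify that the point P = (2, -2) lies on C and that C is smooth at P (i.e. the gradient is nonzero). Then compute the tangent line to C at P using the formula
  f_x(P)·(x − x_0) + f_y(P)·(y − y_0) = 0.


Tangent line at P: -6*x - 20*y - 28 = 0.

Step 1: f(2, -2) = 0, so P lies on C.
Step 2: partial derivatives
  f_x(x, y) = 4*x*y + 4*x + y**2 + y, f_y(x, y) = 2*x**2 + 2*x*y + x - 3*y**2 + 4*y - 2.
  f_x(P) = -6, f_y(P) = -20 (gradient nonzero, so P is smooth).
Step 3: tangent line at P: -6·(x − 2) + -20·(y − -2) = 0.
Expanding: -6*x - 20*y - 28 = 0.


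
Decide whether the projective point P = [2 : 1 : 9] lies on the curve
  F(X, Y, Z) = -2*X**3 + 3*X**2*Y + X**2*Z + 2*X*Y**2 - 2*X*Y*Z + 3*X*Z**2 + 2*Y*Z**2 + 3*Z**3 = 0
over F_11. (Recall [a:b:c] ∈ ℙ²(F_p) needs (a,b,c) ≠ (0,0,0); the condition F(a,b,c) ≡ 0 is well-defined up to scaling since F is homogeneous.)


F(2,1,9) ≡ 8 (mod 11); P is NOT on the curve.

Evaluate F(2, 1, 9) term-by-term (mod 11).
  -2*X**3 ↦ -2·8·1·1 = -16
  3*X**2*Y ↦ 3·4·1·1 = 12
  X**2*Z ↦ 1·4·1·9 = 36
  2*X*Y**2 ↦ 2·2·1·1 = 4
  -2*X*Y*Z ↦ -2·2·1·9 = -36
  3*X*Z**2 ↦ 3·2·1·81 = 486
  2*Y*Z**2 ↦ 2·1·1·81 = 162
  3*Z**3 ↦ 3·1·1·729 = 2187
Sum: F(2, 1, 9) = (-16) + (12) + (36) + (4) + (-36) + (486) + (162) + (2187) = 2835.
Reducing mod 11: 2835 ≡ 8 (mod 11).
Since F(a, b, c) ≡ 8 ≠ 0 (mod 11), P does NOT lie on the curve.


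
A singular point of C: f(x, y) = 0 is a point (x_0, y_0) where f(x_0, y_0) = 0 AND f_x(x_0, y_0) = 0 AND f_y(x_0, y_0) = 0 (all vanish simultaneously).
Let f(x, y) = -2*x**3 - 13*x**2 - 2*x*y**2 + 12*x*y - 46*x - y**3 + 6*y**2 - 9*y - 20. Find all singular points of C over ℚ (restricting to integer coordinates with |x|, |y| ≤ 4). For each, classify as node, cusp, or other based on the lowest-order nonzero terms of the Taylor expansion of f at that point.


Singular points: {(-2, 3)}; classification: node.

Compute partial derivatives:
  f_x = -6*x**2 - 26*x - 2*y**2 + 12*y - 46.
  f_y = -4*x*y + 12*x - 3*y**2 + 12*y - 9.
Scan x_0 ∈ {−4, ..., 4}. For each x_0, f_y(x_0, y) is a polynomial in y; find its integer roots y ∈ {−4, ..., 4}, then test f_x and f at those candidates.
  x = -4: f_y(-4, y) = -3*y**2 + 28*y - 57; vanishes at y ∈ {3}. (-4, 3): f_x = -20 ≠ 0.
  x = -3: f_y(-3, y) = -3*y**2 + 24*y - 45; vanishes at y ∈ {3}. (-3, 3): f_x = -4 ≠ 0.
  x = -2: f_y(-2, y) = -3*y**2 + 20*y - 33; vanishes at y ∈ {3}. (-2, 3): f_x = 0, f = 0 — SINGULAR.
  x = -1: f_y(-1, y) = -3*y**2 + 16*y - 21; vanishes at y ∈ {3}. (-1, 3): f_x = -8 ≠ 0.
  x = 0: f_y(0, y) = -3*y**2 + 12*y - 9; vanishes at y ∈ {1, 3}. (0, 1): f_x = -36 ≠ 0; (0, 3): f_x = -28 ≠ 0.
  x = 1: f_y(1, y) = -3*y**2 + 8*y + 3; vanishes at y ∈ {3}. (1, 3): f_x = -60 ≠ 0.
  x = 2: f_y(2, y) = -3*y**2 + 4*y + 15; vanishes at y ∈ {3}. (2, 3): f_x = -104 ≠ 0.
  x = 3: f_y(3, y) = 27 - 3*y**2; vanishes at y ∈ {-3, 3}. (3, -3): f_x = -232 ≠ 0; (3, 3): f_x = -160 ≠ 0.
  x = 4: f_y(4, y) = -3*y**2 - 4*y + 39; vanishes at y ∈ {3}. (4, 3): f_x = -228 ≠ 0.
Only singular point on the grid: (-2, 3).
Classify: substitute x = -2 + u, y = 3 + v and expand: f = -2*u**3 - u**2 - 2*u*v**2 - v**3 + v**2.
No constant or linear terms (consistent with a singular point). Quadratic part: -u**2 + v**2. Cubic part: -2*u**3 - 2*u*v**2 - v**3.
The quadratic part v**2 - u**2 = (v − u)(v + u) splits into two distinct linear factors, so there are two distinct tangent lines y − 3 = ±(x − -2) — this is a node (ordinary double point).
Classification: node.


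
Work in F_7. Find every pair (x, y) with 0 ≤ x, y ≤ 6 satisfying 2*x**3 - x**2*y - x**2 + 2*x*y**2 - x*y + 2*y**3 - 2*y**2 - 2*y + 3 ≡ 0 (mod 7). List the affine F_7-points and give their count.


Affine F_7-points: {(0, 2), (0, 4), (2, 3), (5, 5), (5, 6), (6, 0), (6, 4), (6, 5)}; count = 8.

For each of the 49 pairs (x, y) ∈ F_7², evaluate f(x, y) mod 7. Record the zeros.
  x = 0: [0↦3, 1↦1, 2↦0, 3↦5, 4↦0, 5↦4, 6↦1]  zeros at y ∈ {2, 4}
  x = 1: [0↦4, 1↦2, 2↦5, 3↦4, 4↦4, 5↦3, 6↦6]  zeros at y ∈ ∅
  x = 2: [0↦1, 1↦4, 2↦2, 3↦0, 4↦3, 5↦2, 6↦2]  zeros at y ∈ {3}
  x = 3: [0↦6, 1↦5, 2↦3, 3↦5, 4↦2, 5↦6, 6↦1]  zeros at y ∈ ∅
  x = 4: [0↦3, 1↦3, 2↦6, 3↦3, 4↦6, 5↦6, 6↦1]  zeros at y ∈ ∅
  x = 5: [0↦4, 1↦3, 2↦2, 3↦6, 4↦6, 5↦0, 6↦0]  zeros at y ∈ {5, 6}
  x = 6: [0↦0, 1↦3, 2↦3, 3↦5, 4↦0, 5↦0, 6↦3]  zeros at y ∈ {0, 4, 5}
Collecting zeros: affine points = {(0, 2), (0, 4), (2, 3), (5, 5), (5, 6), (6, 0), (6, 4), (6, 5)}.
Total count |C(F_7)_aff| = 8.


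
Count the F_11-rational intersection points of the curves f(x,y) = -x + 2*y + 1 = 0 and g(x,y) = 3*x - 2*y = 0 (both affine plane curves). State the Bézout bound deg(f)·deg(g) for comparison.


Common zeros: {(5, 2)}; count = 1; Bézout bound = 1.

deg(f) = 1, deg(g) = 1, so Bézout bound = 1.
Scan x ∈ F_11. For each x, list the y ∈ F_11 with f(x, y) ≡ 0 and those with g(x, y) ≡ 0 (mod 11); the common zeros in that column are the intersection.
  x = 0: f ≡ 0 at y ∈ {5}; g ≡ 0 at y ∈ {0}; common: ∅.
  x = 1: f ≡ 0 at y ∈ {0}; g ≡ 0 at y ∈ {7}; common: ∅.
  x = 2: f ≡ 0 at y ∈ {6}; g ≡ 0 at y ∈ {3}; common: ∅.
  x = 3: f ≡ 0 at y ∈ {1}; g ≡ 0 at y ∈ {10}; common: ∅.
  x = 4: f ≡ 0 at y ∈ {7}; g ≡ 0 at y ∈ {6}; common: ∅.
  x = 5: f ≡ 0 at y ∈ {2}; g ≡ 0 at y ∈ {2}; common: {2}.
  x = 6: f ≡ 0 at y ∈ {8}; g ≡ 0 at y ∈ {9}; common: ∅.
  x = 7: f ≡ 0 at y ∈ {3}; g ≡ 0 at y ∈ {5}; common: ∅.
  x = 8: f ≡ 0 at y ∈ {9}; g ≡ 0 at y ∈ {1}; common: ∅.
  x = 9: f ≡ 0 at y ∈ {4}; g ≡ 0 at y ∈ {8}; common: ∅.
  x = 10: f ≡ 0 at y ∈ {10}; g ≡ 0 at y ∈ {4}; common: ∅.
Collecting: common zeros = {(5, 2)}, so the count is 1.
Comparison with the Bézout bound: 1 ≤ 1 = deg(f)·deg(g), as expected for curves with no common component (the bound is attained).


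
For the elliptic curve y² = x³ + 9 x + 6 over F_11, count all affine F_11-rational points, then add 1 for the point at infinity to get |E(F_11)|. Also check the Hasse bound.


Affine points = {(1, 4), (1, 7), (3, 4), (3, 7), (5, 0), (6, 1), (6, 10), (7, 4), (7, 7)}; affine count = 9; |E(F_11)| = 10.

Discriminant check: Δ ∝ 4a³ + 27b² = 4·9³ + 27·6² = 4·729 + 27·36 ≡ 5 (mod 11). Nonzero ⇒ E is nonsingular.
For each x ∈ F_11, compute rhs = x³ + 9·x + 6 mod 11, then count y ∈ F_11 with y² ≡ rhs.
  x = 0: rhs = 6, matching y values: none (0 points).
  x = 1: rhs = 5, matching y values: 4, 7 (2 points).
  x = 2: rhs = 10, matching y values: none (0 points).
  x = 3: rhs = 5, matching y values: 4, 7 (2 points).
  x = 4: rhs = 7, matching y values: none (0 points).
  x = 5: rhs = 0, matching y values: 0 (1 points).
  x = 6: rhs = 1, matching y values: 1, 10 (2 points).
  x = 7: rhs = 5, matching y values: 4, 7 (2 points).
  x = 8: rhs = 7, matching y values: none (0 points).
  x = 9: rhs = 2, matching y values: none (0 points).
  x = 10: rhs = 7, matching y values: none (0 points).
Total affine count: 9.
Full point count |E(F_11)| = 9 + 1 = 10.
Hasse bound: |10 − (11+1)| = |-2| = 2 ≤ 2√11 ≈ 6.6332 ✓.


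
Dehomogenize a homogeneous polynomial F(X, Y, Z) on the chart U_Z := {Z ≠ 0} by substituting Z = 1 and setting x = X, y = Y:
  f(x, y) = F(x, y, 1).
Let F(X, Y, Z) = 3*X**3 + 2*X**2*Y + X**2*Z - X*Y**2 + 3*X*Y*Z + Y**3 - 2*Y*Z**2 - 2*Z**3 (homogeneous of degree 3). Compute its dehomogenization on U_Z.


f(x, y) = 3*x**3 + 2*x**2*y + x**2 - x*y**2 + 3*x*y + y**3 - 2*y - 2

On U_Z we set Z = 1. Each monomial c·X^i·Y^j·Z^k in F becomes c·x^i·y^j·1^k = c·x^i·y^j.
Substituting Z = 1: F(X, Y, 1) = 3*x**3 + 2*x**2*y + x**2 - x*y**2 + 3*x*y + y**3 - 2*y - 2.
Note: deg(f) ≤ deg(F) = 3; strict inequality happens when F is divisible by Z (lost terms).


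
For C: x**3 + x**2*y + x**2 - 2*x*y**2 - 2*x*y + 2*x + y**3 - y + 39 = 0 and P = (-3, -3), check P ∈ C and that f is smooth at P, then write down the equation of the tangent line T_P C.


Tangent line at P: 29*x + 5*y + 102 = 0.

Step 1: f(-3, -3) = 0, so P lies on C.
Step 2: partial derivatives
  f_x(x, y) = 3*x**2 + 2*x*y + 2*x - 2*y**2 - 2*y + 2, f_y(x, y) = x**2 - 4*x*y - 2*x + 3*y**2 - 1.
  f_x(P) = 29, f_y(P) = 5 (gradient nonzero, so P is smooth).
Step 3: tangent line at P: 29·(x − -3) + 5·(y − -3) = 0.
Expanding: 29*x + 5*y + 102 = 0.


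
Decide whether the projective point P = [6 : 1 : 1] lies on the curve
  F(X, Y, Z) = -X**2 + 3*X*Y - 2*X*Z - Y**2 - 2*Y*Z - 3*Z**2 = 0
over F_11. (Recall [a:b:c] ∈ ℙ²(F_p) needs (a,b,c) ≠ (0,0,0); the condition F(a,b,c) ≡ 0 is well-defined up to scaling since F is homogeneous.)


F(6,1,1) ≡ 8 (mod 11); P is NOT on the curve.

Evaluate F(6, 1, 1) term-by-term (mod 11).
  -X**2 ↦ -1·36·1·1 = -36
  3*X*Y ↦ 3·6·1·1 = 18
  -2*X*Z ↦ -2·6·1·1 = -12
  -Y**2 ↦ -1·1·1·1 = -1
  -2*Y*Z ↦ -2·1·1·1 = -2
  -3*Z**2 ↦ -3·1·1·1 = -3
Sum: F(6, 1, 1) = (-36) + (18) + (-12) + (-1) + (-2) + (-3) = -36.
Reducing mod 11: -36 ≡ 8 (mod 11).
Since F(a, b, c) ≡ 8 ≠ 0 (mod 11), P does NOT lie on the curve.


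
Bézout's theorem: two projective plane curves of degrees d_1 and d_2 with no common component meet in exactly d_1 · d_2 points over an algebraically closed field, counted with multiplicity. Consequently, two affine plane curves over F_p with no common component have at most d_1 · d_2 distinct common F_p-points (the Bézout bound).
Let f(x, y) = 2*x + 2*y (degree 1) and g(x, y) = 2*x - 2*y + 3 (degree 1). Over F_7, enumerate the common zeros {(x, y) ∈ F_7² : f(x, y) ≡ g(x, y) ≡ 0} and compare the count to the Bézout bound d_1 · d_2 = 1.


Common zeros: {(1, 6)}; count = 1; Bézout bound = 1.

deg(f) = 1, deg(g) = 1, so Bézout bound = 1.
Scan x ∈ F_7. For each x, list the y ∈ F_7 with f(x, y) ≡ 0 and those with g(x, y) ≡ 0 (mod 7); the common zeros in that column are the intersection.
  x = 0: f ≡ 0 at y ∈ {0}; g ≡ 0 at y ∈ {5}; common: ∅.
  x = 1: f ≡ 0 at y ∈ {6}; g ≡ 0 at y ∈ {6}; common: {6}.
  x = 2: f ≡ 0 at y ∈ {5}; g ≡ 0 at y ∈ {0}; common: ∅.
  x = 3: f ≡ 0 at y ∈ {4}; g ≡ 0 at y ∈ {1}; common: ∅.
  x = 4: f ≡ 0 at y ∈ {3}; g ≡ 0 at y ∈ {2}; common: ∅.
  x = 5: f ≡ 0 at y ∈ {2}; g ≡ 0 at y ∈ {3}; common: ∅.
  x = 6: f ≡ 0 at y ∈ {1}; g ≡ 0 at y ∈ {4}; common: ∅.
Collecting: common zeros = {(1, 6)}, so the count is 1.
Comparison with the Bézout bound: 1 ≤ 1 = deg(f)·deg(g), as expected for curves with no common component (the bound is attained).


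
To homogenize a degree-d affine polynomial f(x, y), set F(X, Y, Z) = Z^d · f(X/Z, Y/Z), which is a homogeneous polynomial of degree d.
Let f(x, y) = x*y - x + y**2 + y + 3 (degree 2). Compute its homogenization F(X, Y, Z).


F(X, Y, Z) = X*Y - X*Z + Y**2 + Y*Z + 3*Z**2

deg(f) = 2.
Substitute x = X/Z, y = Y/Z into f, then multiply by Z^2.
  monomial 1·x^1·y^1 ↦ 1·X^1·Y^1·Z^0.
  monomial -1·x^1·y^0 ↦ -1·X^1·Y^0·Z^1.
  monomial 1·x^0·y^2 ↦ 1·X^0·Y^2·Z^0.
  monomial 1·x^0·y^1 ↦ 1·X^0·Y^1·Z^1.
  monomial 3·x^0·y^0 ↦ 3·X^0·Y^0·Z^2.
Collecting: F(X, Y, Z) = X*Y - X*Z + Y**2 + Y*Z + 3*Z**2.


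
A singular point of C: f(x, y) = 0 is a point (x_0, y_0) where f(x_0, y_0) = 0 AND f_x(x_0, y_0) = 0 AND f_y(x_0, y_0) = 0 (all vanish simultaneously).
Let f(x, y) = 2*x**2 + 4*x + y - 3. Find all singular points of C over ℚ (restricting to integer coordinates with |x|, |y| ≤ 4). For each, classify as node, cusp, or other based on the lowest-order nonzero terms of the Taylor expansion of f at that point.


No singular points in the scanned grid; C is smooth there.

Compute partial derivatives:
  f_x = 4*x + 4.
  f_y = 1.
f_y = 1 is a nonzero constant, so f_y never vanishes: no point (x, y) can satisfy f = f_x = f_y = 0. In particular no (x, y) ∈ {−4, ..., 4}² is singular; the curve is smooth.


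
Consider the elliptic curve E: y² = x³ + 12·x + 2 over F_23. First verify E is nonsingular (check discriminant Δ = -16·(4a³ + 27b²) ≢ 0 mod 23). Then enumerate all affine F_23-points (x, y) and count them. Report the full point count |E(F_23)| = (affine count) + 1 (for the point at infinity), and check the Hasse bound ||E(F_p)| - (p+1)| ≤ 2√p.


Affine points = {(0, 5), (0, 18), (5, 7), (5, 16), (8, 9), (8, 14), (10, 8), (10, 15), (11, 4), (11, 19), (13, 3), (13, 20), (14, 4), (14, 19), (16, 9), (16, 14), (17, 6), (17, 17), (18, 1), (18, 22), (20, 10), (20, 13), (21, 4), (21, 19), (22, 9), (22, 14)}; affine count = 26; |E(F_23)| = 27.

Discriminant check: Δ ∝ 4a³ + 27b² = 4·12³ + 27·2² = 4·1728 + 27·4 ≡ 5 (mod 23). Nonzero ⇒ E is nonsingular.
For each x ∈ F_23, compute rhs = x³ + 12·x + 2 mod 23, then count y ∈ F_23 with y² ≡ rhs.
  x = 0: rhs = 2, matching y values: 5, 18 (2 points).
  x = 1: rhs = 15, matching y values: none (0 points).
  x = 2: rhs = 11, matching y values: none (0 points).
  x = 3: rhs = 19, matching y values: none (0 points).
  x = 4: rhs = 22, matching y values: none (0 points).
  x = 5: rhs = 3, matching y values: 7, 16 (2 points).
  x = 6: rhs = 14, matching y values: none (0 points).
  x = 7: rhs = 15, matching y values: none (0 points).
  x = 8: rhs = 12, matching y values: 9, 14 (2 points).
  x = 9: rhs = 11, matching y values: none (0 points).
  x = 10: rhs = 18, matching y values: 8, 15 (2 points).
  x = 11: rhs = 16, matching y values: 4, 19 (2 points).
  x = 12: rhs = 11, matching y values: none (0 points).
  x = 13: rhs = 9, matching y values: 3, 20 (2 points).
  x = 14: rhs = 16, matching y values: 4, 19 (2 points).
  x = 15: rhs = 15, matching y values: none (0 points).
  x = 16: rhs = 12, matching y values: 9, 14 (2 points).
  x = 17: rhs = 13, matching y values: 6, 17 (2 points).
  x = 18: rhs = 1, matching y values: 1, 22 (2 points).
  x = 19: rhs = 5, matching y values: none (0 points).
  x = 20: rhs = 8, matching y values: 10, 13 (2 points).
  x = 21: rhs = 16, matching y values: 4, 19 (2 points).
  x = 22: rhs = 12, matching y values: 9, 14 (2 points).
Total affine count: 26.
Full point count |E(F_23)| = 26 + 1 = 27.
Hasse bound: |27 − (23+1)| = |3| = 3 ≤ 2√23 ≈ 9.5917 ✓.


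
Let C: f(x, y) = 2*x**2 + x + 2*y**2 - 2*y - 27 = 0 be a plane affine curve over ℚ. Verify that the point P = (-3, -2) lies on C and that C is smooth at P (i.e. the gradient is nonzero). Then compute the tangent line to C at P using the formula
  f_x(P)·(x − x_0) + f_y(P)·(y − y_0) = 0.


Tangent line at P: -11*x - 10*y - 53 = 0.

Step 1: f(-3, -2) = 0, so P lies on C.
Step 2: partial derivatives
  f_x(x, y) = 4*x + 1, f_y(x, y) = 4*y - 2.
  f_x(P) = -11, f_y(P) = -10 (gradient nonzero, so P is smooth).
Step 3: tangent line at P: -11·(x − -3) + -10·(y − -2) = 0.
Expanding: -11*x - 10*y - 53 = 0.


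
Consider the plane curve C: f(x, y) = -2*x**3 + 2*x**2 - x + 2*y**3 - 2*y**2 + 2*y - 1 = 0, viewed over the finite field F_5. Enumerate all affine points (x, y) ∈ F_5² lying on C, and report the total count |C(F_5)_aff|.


Affine F_5-points: {(1, 1), (1, 2), (1, 3), (3, 0)}; count = 4.

For each of the 25 pairs (x, y) ∈ F_5², evaluate f(x, y) mod 5. Record the zeros.
  x = 0: [0↦4, 1↦1, 2↦1, 3↦1, 4↦3]  zeros at y ∈ ∅
  x = 1: [0↦3, 1↦0, 2↦0, 3↦0, 4↦2]  zeros at y ∈ {1, 2, 3}
  x = 2: [0↦4, 1↦1, 2↦1, 3↦1, 4↦3]  zeros at y ∈ ∅
  x = 3: [0↦0, 1↦2, 2↦2, 3↦2, 4↦4]  zeros at y ∈ {0}
  x = 4: [0↦4, 1↦1, 2↦1, 3↦1, 4↦3]  zeros at y ∈ ∅
Collecting zeros: affine points = {(1, 1), (1, 2), (1, 3), (3, 0)}.
Total count |C(F_5)_aff| = 4.


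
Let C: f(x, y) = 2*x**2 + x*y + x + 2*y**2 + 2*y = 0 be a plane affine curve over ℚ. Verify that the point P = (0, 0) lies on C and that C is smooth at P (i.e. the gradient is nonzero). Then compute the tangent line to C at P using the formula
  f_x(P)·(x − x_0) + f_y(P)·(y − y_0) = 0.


Tangent line at P: x + 2*y = 0.

Step 1: f(0, 0) = 0, so P lies on C.
Step 2: partial derivatives
  f_x(x, y) = 4*x + y + 1, f_y(x, y) = x + 4*y + 2.
  f_x(P) = 1, f_y(P) = 2 (gradient nonzero, so P is smooth).
Step 3: tangent line at P: 1·(x − 0) + 2·(y − 0) = 0.
Expanding: x + 2*y = 0.


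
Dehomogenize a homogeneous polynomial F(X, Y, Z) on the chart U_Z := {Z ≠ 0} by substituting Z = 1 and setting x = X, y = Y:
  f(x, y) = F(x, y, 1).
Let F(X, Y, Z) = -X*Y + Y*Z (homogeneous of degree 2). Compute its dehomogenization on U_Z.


f(x, y) = -x*y + y

On U_Z we set Z = 1. Each monomial c·X^i·Y^j·Z^k in F becomes c·x^i·y^j·1^k = c·x^i·y^j.
Substituting Z = 1: F(X, Y, 1) = -x*y + y.
Note: deg(f) ≤ deg(F) = 2; strict inequality happens when F is divisible by Z (lost terms).


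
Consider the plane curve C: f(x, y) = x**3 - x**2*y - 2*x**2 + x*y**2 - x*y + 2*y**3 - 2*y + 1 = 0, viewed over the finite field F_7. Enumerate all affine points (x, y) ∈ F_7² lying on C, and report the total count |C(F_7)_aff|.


Affine F_7-points: {(0, 3), (1, 0), (2, 3), (3, 3), (4, 2), (4, 5)}; count = 6.

For each of the 49 pairs (x, y) ∈ F_7², evaluate f(x, y) mod 7. Record the zeros.
  x = 0: [0↦1, 1↦1, 2↦6, 3↦0, 4↦2, 5↦3, 6↦1]  zeros at y ∈ {3}
  x = 1: [0↦0, 1↦6, 2↦5, 3↦2, 4↦2, 5↦3, 6↦3]  zeros at y ∈ {0}
  x = 2: [0↦1, 1↦4, 2↦2, 3↦0, 4↦3, 5↦2, 6↦2]  zeros at y ∈ {3}
  x = 3: [0↦3, 1↦1, 2↦3, 3↦0, 4↦4, 5↦6, 6↦4]  zeros at y ∈ {3}
  x = 4: [0↦5, 1↦3, 2↦0, 3↦1, 4↦4, 5↦0, 6↦1]  zeros at y ∈ {2, 5}
  x = 5: [0↦6, 1↦2, 2↦6, 3↦2, 4↦2, 5↦4, 6↦6]  zeros at y ∈ ∅
  x = 6: [0↦5, 1↦4, 2↦6, 3↦2, 4↦4, 5↦3, 6↦4]  zeros at y ∈ ∅
Collecting zeros: affine points = {(0, 3), (1, 0), (2, 3), (3, 3), (4, 2), (4, 5)}.
Total count |C(F_7)_aff| = 6.


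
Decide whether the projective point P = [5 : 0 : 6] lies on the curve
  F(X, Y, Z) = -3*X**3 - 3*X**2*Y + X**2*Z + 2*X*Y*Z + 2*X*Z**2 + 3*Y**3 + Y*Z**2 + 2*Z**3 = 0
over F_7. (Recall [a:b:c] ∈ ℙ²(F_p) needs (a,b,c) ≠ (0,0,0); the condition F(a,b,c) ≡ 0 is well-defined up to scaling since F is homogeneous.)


F(5,0,6) ≡ 0 (mod 7); P is on the curve.

Evaluate F(5, 0, 6) term-by-term (mod 7).
  -3*X**3 ↦ -3·125·1·1 = -375
  -3*X**2*Y ↦ -3·25·0·1 = 0
  X**2*Z ↦ 1·25·1·6 = 150
  2*X*Y*Z ↦ 2·5·0·6 = 0
  2*X*Z**2 ↦ 2·5·1·36 = 360
  3*Y**3 ↦ 3·1·0·1 = 0
  Y*Z**2 ↦ 1·1·0·36 = 0
  2*Z**3 ↦ 2·1·1·216 = 432
Sum: F(5, 0, 6) = (-375) + (0) + (150) + (0) + (360) + (0) + (0) + (432) = 567.
Reducing mod 7: 567 ≡ 0 (mod 7).
Since F(a, b, c) ≡ 0 (mod 7), P lies on the curve.


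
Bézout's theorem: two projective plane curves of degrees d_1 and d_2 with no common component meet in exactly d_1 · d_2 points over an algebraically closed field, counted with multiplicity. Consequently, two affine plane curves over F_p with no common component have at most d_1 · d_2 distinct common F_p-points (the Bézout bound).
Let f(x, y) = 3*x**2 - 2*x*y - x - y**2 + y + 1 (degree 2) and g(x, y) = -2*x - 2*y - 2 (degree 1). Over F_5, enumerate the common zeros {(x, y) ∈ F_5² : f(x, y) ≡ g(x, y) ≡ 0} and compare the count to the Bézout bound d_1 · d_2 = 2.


Common zeros: {(4, 0)}; count = 1; Bézout bound = 2.

deg(f) = 2, deg(g) = 1, so Bézout bound = 2.
Scan x ∈ F_5. For each x, list the y ∈ F_5 with f(x, y) ≡ 0 and those with g(x, y) ≡ 0 (mod 5); the common zeros in that column are the intersection.
  x = 0: f ≡ 0 at y ∈ {3}; g ≡ 0 at y ∈ {4}; common: ∅.
  x = 1: f ≡ 0 at y ∈ ∅; g ≡ 0 at y ∈ {3}; common: ∅.
  x = 2: f ≡ 0 at y ∈ ∅; g ≡ 0 at y ∈ {2}; common: ∅.
  x = 3: f ≡ 0 at y ∈ {0}; g ≡ 0 at y ∈ {1}; common: ∅.
  x = 4: f ≡ 0 at y ∈ {0, 3}; g ≡ 0 at y ∈ {0}; common: {0}.
Collecting: common zeros = {(4, 0)}, so the count is 1.
Comparison with the Bézout bound: 1 ≤ 2 = deg(f)·deg(g), as expected for curves with no common component (the affine F_5-count falls short of the bound because intersections may lie at infinity, over extension fields, or carry multiplicity).


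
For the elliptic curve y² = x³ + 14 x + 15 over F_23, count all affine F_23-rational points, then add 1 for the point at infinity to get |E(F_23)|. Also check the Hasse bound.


Affine points = {(5, 7), (5, 16), (6, 4), (6, 19), (8, 8), (8, 15), (12, 5), (12, 18), (13, 5), (13, 18), (15, 9), (15, 14), (18, 2), (18, 21), (21, 5), (21, 18), (22, 0)}; affine count = 17; |E(F_23)| = 18.

Discriminant check: Δ ∝ 4a³ + 27b² = 4·14³ + 27·15² = 4·2744 + 27·225 ≡ 8 (mod 23). Nonzero ⇒ E is nonsingular.
For each x ∈ F_23, compute rhs = x³ + 14·x + 15 mod 23, then count y ∈ F_23 with y² ≡ rhs.
  x = 0: rhs = 15, matching y values: none (0 points).
  x = 1: rhs = 7, matching y values: none (0 points).
  x = 2: rhs = 5, matching y values: none (0 points).
  x = 3: rhs = 15, matching y values: none (0 points).
  x = 4: rhs = 20, matching y values: none (0 points).
  x = 5: rhs = 3, matching y values: 7, 16 (2 points).
  x = 6: rhs = 16, matching y values: 4, 19 (2 points).
  x = 7: rhs = 19, matching y values: none (0 points).
  x = 8: rhs = 18, matching y values: 8, 15 (2 points).
  x = 9: rhs = 19, matching y values: none (0 points).
  x = 10: rhs = 5, matching y values: none (0 points).
  x = 11: rhs = 5, matching y values: none (0 points).
  x = 12: rhs = 2, matching y values: 5, 18 (2 points).
  x = 13: rhs = 2, matching y values: 5, 18 (2 points).
  x = 14: rhs = 11, matching y values: none (0 points).
  x = 15: rhs = 12, matching y values: 9, 14 (2 points).
  x = 16: rhs = 11, matching y values: none (0 points).
  x = 17: rhs = 14, matching y values: none (0 points).
  x = 18: rhs = 4, matching y values: 2, 21 (2 points).
  x = 19: rhs = 10, matching y values: none (0 points).
  x = 20: rhs = 15, matching y values: none (0 points).
  x = 21: rhs = 2, matching y values: 5, 18 (2 points).
  x = 22: rhs = 0, matching y values: 0 (1 points).
Total affine count: 17.
Full point count |E(F_23)| = 17 + 1 = 18.
Hasse bound: |18 − (23+1)| = |-6| = 6 ≤ 2√23 ≈ 9.5917 ✓.


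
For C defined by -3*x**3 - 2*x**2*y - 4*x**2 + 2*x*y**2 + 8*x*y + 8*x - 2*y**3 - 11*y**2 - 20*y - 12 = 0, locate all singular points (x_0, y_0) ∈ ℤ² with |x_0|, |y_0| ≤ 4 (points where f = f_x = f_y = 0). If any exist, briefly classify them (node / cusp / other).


Singular points: {(0, -2)}; classification: cusp.

Compute partial derivatives:
  f_x = -9*x**2 - 4*x*y - 8*x + 2*y**2 + 8*y + 8.
  f_y = -2*x**2 + 4*x*y + 8*x - 6*y**2 - 22*y - 20.
Scan x_0 ∈ {−4, ..., 4}. For each x_0, f_y(x_0, y) is a polynomial in y; find its integer roots y ∈ {−4, ..., 4}, then test f_x and f at those candidates.
  x = -4: f_y(-4, y) = -6*y**2 - 38*y - 84; no integer root y with |y| ≤ 4.
  x = -3: f_y(-3, y) = -6*y**2 - 34*y - 62; no integer root y with |y| ≤ 4.
  x = -2: f_y(-2, y) = -6*y**2 - 30*y - 44; no integer root y with |y| ≤ 4.
  x = -1: f_y(-1, y) = -6*y**2 - 26*y - 30; no integer root y with |y| ≤ 4.
  x = 0: f_y(0, y) = -6*y**2 - 22*y - 20; vanishes at y ∈ {-2}. (0, -2): f_x = 0, f = 0 — SINGULAR.
  x = 1: f_y(1, y) = -6*y**2 - 18*y - 14; no integer root y with |y| ≤ 4.
  x = 2: f_y(2, y) = -6*y**2 - 14*y - 12; no integer root y with |y| ≤ 4.
  x = 3: f_y(3, y) = -6*y**2 - 10*y - 14; no integer root y with |y| ≤ 4.
  x = 4: f_y(4, y) = -6*y**2 - 6*y - 20; no integer root y with |y| ≤ 4.
Only singular point on the grid: (0, -2).
Classify: substitute x = 0 + u, y = -2 + v and expand: f = -3*u**3 - 2*u**2*v + 2*u*v**2 - 2*v**3 + v**2.
No constant or linear terms (consistent with a singular point). Quadratic part: v**2. Cubic part: -3*u**3 - 2*u**2*v + 2*u*v**2 - 2*v**3.
The quadratic part v**2 is a perfect square, so there is a single (double) tangent line v = 0, i.e. y = -2. Restricting the cubic part to that line (v = 0) leaves -3*u**3 ≠ 0, so f is not divisible by v and the branch is v² ≈ 3*u**3 to lowest order — this is a cusp.
Classification: cusp.


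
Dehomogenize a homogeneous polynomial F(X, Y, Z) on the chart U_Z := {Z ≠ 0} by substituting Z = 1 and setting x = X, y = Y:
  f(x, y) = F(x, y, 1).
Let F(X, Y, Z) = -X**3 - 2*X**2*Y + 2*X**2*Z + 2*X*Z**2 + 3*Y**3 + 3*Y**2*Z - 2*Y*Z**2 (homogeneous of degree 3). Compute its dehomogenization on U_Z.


f(x, y) = -x**3 - 2*x**2*y + 2*x**2 + 2*x + 3*y**3 + 3*y**2 - 2*y

On U_Z we set Z = 1. Each monomial c·X^i·Y^j·Z^k in F becomes c·x^i·y^j·1^k = c·x^i·y^j.
Substituting Z = 1: F(X, Y, 1) = -x**3 - 2*x**2*y + 2*x**2 + 2*x + 3*y**3 + 3*y**2 - 2*y.
Note: deg(f) ≤ deg(F) = 3; strict inequality happens when F is divisible by Z (lost terms).


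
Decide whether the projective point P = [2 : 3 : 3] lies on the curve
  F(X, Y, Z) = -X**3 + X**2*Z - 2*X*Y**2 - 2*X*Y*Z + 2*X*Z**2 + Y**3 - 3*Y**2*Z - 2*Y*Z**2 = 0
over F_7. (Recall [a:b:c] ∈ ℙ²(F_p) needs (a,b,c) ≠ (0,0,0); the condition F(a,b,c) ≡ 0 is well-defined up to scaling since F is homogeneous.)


F(2,3,3) ≡ 0 (mod 7); P is on the curve.

Evaluate F(2, 3, 3) term-by-term (mod 7).
  -X**3 ↦ -1·8·1·1 = -8
  X**2*Z ↦ 1·4·1·3 = 12
  -2*X*Y**2 ↦ -2·2·9·1 = -36
  -2*X*Y*Z ↦ -2·2·3·3 = -36
  2*X*Z**2 ↦ 2·2·1·9 = 36
  Y**3 ↦ 1·1·27·1 = 27
  -3*Y**2*Z ↦ -3·1·9·3 = -81
  -2*Y*Z**2 ↦ -2·1·3·9 = -54
Sum: F(2, 3, 3) = (-8) + (12) + (-36) + (-36) + (36) + (27) + (-81) + (-54) = -140.
Reducing mod 7: -140 ≡ 0 (mod 7).
Since F(a, b, c) ≡ 0 (mod 7), P lies on the curve.


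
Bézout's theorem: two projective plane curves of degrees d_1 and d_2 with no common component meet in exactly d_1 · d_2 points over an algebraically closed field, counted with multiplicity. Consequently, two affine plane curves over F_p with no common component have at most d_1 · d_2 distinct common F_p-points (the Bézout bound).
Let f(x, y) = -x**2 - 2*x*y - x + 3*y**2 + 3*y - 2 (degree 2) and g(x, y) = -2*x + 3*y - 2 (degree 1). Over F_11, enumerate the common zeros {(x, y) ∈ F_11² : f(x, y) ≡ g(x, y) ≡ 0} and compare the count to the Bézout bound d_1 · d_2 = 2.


Common zeros: {(8, 6), (9, 3)}; count = 2; Bézout bound = 2.

deg(f) = 2, deg(g) = 1, so Bézout bound = 2.
Scan x ∈ F_11. For each x, list the y ∈ F_11 with f(x, y) ≡ 0 and those with g(x, y) ≡ 0 (mod 11); the common zeros in that column are the intersection.
  x = 0: f ≡ 0 at y ∈ {5}; g ≡ 0 at y ∈ {8}; common: ∅.
  x = 1: f ≡ 0 at y ∈ {1, 6}; g ≡ 0 at y ∈ {5}; common: ∅.
  x = 2: f ≡ 0 at y ∈ {7, 8}; g ≡ 0 at y ∈ {2}; common: ∅.
  x = 3: f ≡ 0 at y ∈ {4, 8}; g ≡ 0 at y ∈ {10}; common: ∅.
  x = 4: f ≡ 0 at y ∈ {0, 9}; g ≡ 0 at y ∈ {7}; common: ∅.
  x = 5: f ≡ 0 at y ∈ {7, 10}; g ≡ 0 at y ∈ {4}; common: ∅.
  x = 6: f ≡ 0 at y ∈ {0, 3}; g ≡ 0 at y ∈ {1}; common: ∅.
  x = 7: f ≡ 0 at y ∈ {1, 10}; g ≡ 0 at y ∈ {9}; common: ∅.
  x = 8: f ≡ 0 at y ∈ {2, 6}; g ≡ 0 at y ∈ {6}; common: {6}.
  x = 9: f ≡ 0 at y ∈ {2, 3}; g ≡ 0 at y ∈ {3}; common: {3}.
  x = 10: f ≡ 0 at y ∈ {4, 9}; g ≡ 0 at y ∈ {0}; common: ∅.
Collecting: common zeros = {(8, 6), (9, 3)}, so the count is 2.
Comparison with the Bézout bound: 2 ≤ 2 = deg(f)·deg(g), as expected for curves with no common component (the bound is attained).


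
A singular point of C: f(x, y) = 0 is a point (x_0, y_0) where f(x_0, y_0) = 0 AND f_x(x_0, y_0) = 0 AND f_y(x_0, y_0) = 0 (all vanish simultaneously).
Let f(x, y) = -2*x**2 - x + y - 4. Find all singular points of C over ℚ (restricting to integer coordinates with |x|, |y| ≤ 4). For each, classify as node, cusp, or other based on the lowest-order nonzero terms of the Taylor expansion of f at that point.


No singular points in the scanned grid; C is smooth there.

Compute partial derivatives:
  f_x = -4*x - 1.
  f_y = 1.
f_y = 1 is a nonzero constant, so f_y never vanishes: no point (x, y) can satisfy f = f_x = f_y = 0. In particular no (x, y) ∈ {−4, ..., 4}² is singular; the curve is smooth.


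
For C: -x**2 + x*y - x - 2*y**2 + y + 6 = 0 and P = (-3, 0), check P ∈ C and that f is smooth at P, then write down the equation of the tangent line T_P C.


Tangent line at P: 5*x - 2*y + 15 = 0.

Step 1: f(-3, 0) = 0, so P lies on C.
Step 2: partial derivatives
  f_x(x, y) = -2*x + y - 1, f_y(x, y) = x - 4*y + 1.
  f_x(P) = 5, f_y(P) = -2 (gradient nonzero, so P is smooth).
Step 3: tangent line at P: 5·(x − -3) + -2·(y − 0) = 0.
Expanding: 5*x - 2*y + 15 = 0.


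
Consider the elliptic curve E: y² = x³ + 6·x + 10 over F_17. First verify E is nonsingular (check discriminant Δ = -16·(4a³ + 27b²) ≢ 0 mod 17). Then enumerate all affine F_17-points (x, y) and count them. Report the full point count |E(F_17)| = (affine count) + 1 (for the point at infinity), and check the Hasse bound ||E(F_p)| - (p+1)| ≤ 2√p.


Affine points = {(1, 0), (2, 8), (2, 9), (3, 2), (3, 15), (4, 8), (4, 9), (7, 2), (7, 15), (8, 3), (8, 14), (10, 4), (10, 13), (11, 8), (11, 9), (12, 5), (12, 12), (14, 4), (14, 13)}; affine count = 19; |E(F_17)| = 20.

Discriminant check: Δ ∝ 4a³ + 27b² = 4·6³ + 27·10² = 4·216 + 27·100 ≡ 11 (mod 17). Nonzero ⇒ E is nonsingular.
For each x ∈ F_17, compute rhs = x³ + 6·x + 10 mod 17, then count y ∈ F_17 with y² ≡ rhs.
  x = 0: rhs = 10, matching y values: none (0 points).
  x = 1: rhs = 0, matching y values: 0 (1 points).
  x = 2: rhs = 13, matching y values: 8, 9 (2 points).
  x = 3: rhs = 4, matching y values: 2, 15 (2 points).
  x = 4: rhs = 13, matching y values: 8, 9 (2 points).
  x = 5: rhs = 12, matching y values: none (0 points).
  x = 6: rhs = 7, matching y values: none (0 points).
  x = 7: rhs = 4, matching y values: 2, 15 (2 points).
  x = 8: rhs = 9, matching y values: 3, 14 (2 points).
  x = 9: rhs = 11, matching y values: none (0 points).
  x = 10: rhs = 16, matching y values: 4, 13 (2 points).
  x = 11: rhs = 13, matching y values: 8, 9 (2 points).
  x = 12: rhs = 8, matching y values: 5, 12 (2 points).
  x = 13: rhs = 7, matching y values: none (0 points).
  x = 14: rhs = 16, matching y values: 4, 13 (2 points).
  x = 15: rhs = 7, matching y values: none (0 points).
  x = 16: rhs = 3, matching y values: none (0 points).
Total affine count: 19.
Full point count |E(F_17)| = 19 + 1 = 20.
Hasse bound: |20 − (17+1)| = |2| = 2 ≤ 2√17 ≈ 8.2462 ✓.


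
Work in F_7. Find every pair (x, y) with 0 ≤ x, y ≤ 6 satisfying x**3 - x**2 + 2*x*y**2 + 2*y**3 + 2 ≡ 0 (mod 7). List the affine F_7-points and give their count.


Affine F_7-points: {(0, 3), (0, 5), (0, 6), (3, 1), (3, 5), (4, 2), (4, 6), (5, 5), (6, 0), (6, 1)}; count = 10.

For each of the 49 pairs (x, y) ∈ F_7², evaluate f(x, y) mod 7. Record the zeros.
  x = 0: [0↦2, 1↦4, 2↦4, 3↦0, 4↦4, 5↦0, 6↦0]  zeros at y ∈ {3, 5, 6}
  x = 1: [0↦2, 1↦6, 2↦5, 3↦4, 4↦1, 5↦1, 6↦2]  zeros at y ∈ ∅
  x = 2: [0↦6, 1↦5, 2↦3, 3↦5, 4↦2, 5↦6, 6↦1]  zeros at y ∈ ∅
  x = 3: [0↦6, 1↦0, 2↦4, 3↦2, 4↦6, 5↦0, 6↦3]  zeros at y ∈ {1, 5}
  x = 4: [0↦1, 1↦4, 2↦0, 3↦1, 4↦5, 5↦3, 6↦0]  zeros at y ∈ {2, 6}
  x = 5: [0↦4, 1↦2, 2↦4, 3↦1, 4↦5, 5↦0, 6↦5]  zeros at y ∈ {5}
  x = 6: [0↦0, 1↦0, 2↦1, 3↦1, 4↦5, 5↦4, 6↦3]  zeros at y ∈ {0, 1}
Collecting zeros: affine points = {(0, 3), (0, 5), (0, 6), (3, 1), (3, 5), (4, 2), (4, 6), (5, 5), (6, 0), (6, 1)}.
Total count |C(F_7)_aff| = 10.


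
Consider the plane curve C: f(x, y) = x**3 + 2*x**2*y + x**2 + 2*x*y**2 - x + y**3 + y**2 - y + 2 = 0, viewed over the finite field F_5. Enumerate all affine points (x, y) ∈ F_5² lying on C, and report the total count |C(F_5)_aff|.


Affine F_5-points: {(0, 3), (1, 2), (1, 3), (2, 1), (2, 3), (3, 0), (3, 1), (3, 2), (4, 4)}; count = 9.

For each of the 25 pairs (x, y) ∈ F_5², evaluate f(x, y) mod 5. Record the zeros.
  x = 0: [0↦2, 1↦3, 2↦2, 3↦0, 4↦3]  zeros at y ∈ {3}
  x = 1: [0↦3, 1↦3, 2↦0, 3↦0, 4↦4]  zeros at y ∈ {2, 3}
  x = 2: [0↦2, 1↦0, 2↦4, 3↦0, 4↦4]  zeros at y ∈ {1, 3}
  x = 3: [0↦0, 1↦0, 2↦0, 3↦1, 4↦4]  zeros at y ∈ {0, 1, 2}
  x = 4: [0↦3, 1↦4, 2↦4, 3↦4, 4↦0]  zeros at y ∈ {4}
Collecting zeros: affine points = {(0, 3), (1, 2), (1, 3), (2, 1), (2, 3), (3, 0), (3, 1), (3, 2), (4, 4)}.
Total count |C(F_5)_aff| = 9.


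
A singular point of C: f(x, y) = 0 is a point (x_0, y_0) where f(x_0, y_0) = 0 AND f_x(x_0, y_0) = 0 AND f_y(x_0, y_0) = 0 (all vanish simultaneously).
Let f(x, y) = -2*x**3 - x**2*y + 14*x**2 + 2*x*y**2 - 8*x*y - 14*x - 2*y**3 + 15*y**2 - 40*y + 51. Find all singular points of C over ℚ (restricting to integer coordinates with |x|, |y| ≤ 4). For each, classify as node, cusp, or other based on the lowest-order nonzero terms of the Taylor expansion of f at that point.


Singular points: {(2, 3)}; classification: node.

Compute partial derivatives:
  f_x = -6*x**2 - 2*x*y + 28*x + 2*y**2 - 8*y - 14.
  f_y = -x**2 + 4*x*y - 8*x - 6*y**2 + 30*y - 40.
Scan x_0 ∈ {−4, ..., 4}. For each x_0, f_y(x_0, y) is a polynomial in y; find its integer roots y ∈ {−4, ..., 4}, then test f_x and f at those candidates.
  x = -4: f_y(-4, y) = -6*y**2 + 14*y - 24; no integer root y with |y| ≤ 4.
  x = -3: f_y(-3, y) = -6*y**2 + 18*y - 25; no integer root y with |y| ≤ 4.
  x = -2: f_y(-2, y) = -6*y**2 + 22*y - 28; no integer root y with |y| ≤ 4.
  x = -1: f_y(-1, y) = -6*y**2 + 26*y - 33; no integer root y with |y| ≤ 4.
  x = 0: f_y(0, y) = -6*y**2 + 30*y - 40; no integer root y with |y| ≤ 4.
  x = 1: f_y(1, y) = -6*y**2 + 34*y - 49; no integer root y with |y| ≤ 4.
  x = 2: f_y(2, y) = -6*y**2 + 38*y - 60; vanishes at y ∈ {3}. (2, 3): f_x = 0, f = 0 — SINGULAR.
  x = 3: f_y(3, y) = -6*y**2 + 42*y - 73; no integer root y with |y| ≤ 4.
  x = 4: f_y(4, y) = -6*y**2 + 46*y - 88; vanishes at y ∈ {4}. (4, 4): f_x = -30 ≠ 0.
Only singular point on the grid: (2, 3).
Classify: substitute x = 2 + u, y = 3 + v and expand: f = -2*u**3 - u**2*v - u**2 + 2*u*v**2 - 2*v**3 + v**2.
No constant or linear terms (consistent with a singular point). Quadratic part: -u**2 + v**2. Cubic part: -2*u**3 - u**2*v + 2*u*v**2 - 2*v**3.
The quadratic part v**2 - u**2 = (v − u)(v + u) splits into two distinct linear factors, so there are two distinct tangent lines y − 3 = ±(x − 2) — this is a node (ordinary double point).
Classification: node.
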